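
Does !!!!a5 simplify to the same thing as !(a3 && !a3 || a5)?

No

E1: !!!!a5
    = !!a5   [double negation]
    = a5   [double negation]
E2: !(a3 && !a3 || a5)
    = !a5   [complement / identity]
These differ: at a3=0, a5=1, E1 = 1 but E2 = 0.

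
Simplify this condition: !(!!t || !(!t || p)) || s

!t || s

!(!!t || !(!t || p)) || s
= !t && (!t || p) || s   [De Morgan]
= !t || s   [absorption]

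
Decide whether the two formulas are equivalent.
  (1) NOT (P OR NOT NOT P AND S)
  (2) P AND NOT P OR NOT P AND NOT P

E1: NOT (P OR NOT NOT P AND S)
    = NOT (P OR P AND S)   [double negation]
    = NOT P   [absorption]
E2: P AND NOT P OR NOT P AND NOT P
    = NOT P   [distribution]
Both reduce to NOT P, so they are equivalent.

Yes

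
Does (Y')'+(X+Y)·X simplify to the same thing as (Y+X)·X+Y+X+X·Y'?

Yes

E1: (Y')'+(X+Y)·X
    = Y+(X+Y)·X   (double negation)
    = Y+X   (absorption)
E2: (Y+X)·X+Y+X+X·Y'
    = (Y+X)·X+Y+X   (absorption)
    = Y+X   (absorption)
Both reduce to Y+X, so they are equivalent.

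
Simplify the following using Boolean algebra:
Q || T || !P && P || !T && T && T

Q || T

Q || T || !P && P || !T && T && T
= Q || T || !T && T && T   (complement / identity)
= Q || T || !T && T   (idempotence)
= Q || T   (complement / identity)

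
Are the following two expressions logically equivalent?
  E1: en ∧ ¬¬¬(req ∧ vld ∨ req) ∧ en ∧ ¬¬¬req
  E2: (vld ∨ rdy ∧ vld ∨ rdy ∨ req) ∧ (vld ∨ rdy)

No

E1: en ∧ ¬¬¬(req ∧ vld ∨ req) ∧ en ∧ ¬¬¬req
    = en ∧ ¬¬¬req ∧ en ∧ ¬¬¬req   [absorption]
    = en ∧ ¬¬¬req   [idempotence]
    = en ∧ ¬req   [double negation]
E2: (vld ∨ rdy ∧ vld ∨ rdy ∨ req) ∧ (vld ∨ rdy)
    = (vld ∨ rdy ∨ req) ∧ (vld ∨ rdy)   [absorption]
    = vld ∨ rdy   [absorption]
These differ: at en=0, rdy=0, req=1, vld=1, E1 = 0 but E2 = 1.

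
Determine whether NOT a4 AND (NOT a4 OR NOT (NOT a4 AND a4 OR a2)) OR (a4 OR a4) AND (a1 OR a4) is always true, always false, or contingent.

NOT a4 AND (NOT a4 OR NOT (NOT a4 AND a4 OR a2)) OR (a4 OR a4) AND (a1 OR a4)
= NOT a4 AND (NOT a4 OR NOT a2) OR (a4 OR a4) AND (a1 OR a4)   — complement / identity
= NOT a4 AND (NOT a4 OR NOT a2) OR a4 OR a4 AND a1   — distribution
= NOT a4 OR a4 OR a4 AND a1   — absorption
= NOT a4 OR a4   — absorption
= TRUE   — complement

always true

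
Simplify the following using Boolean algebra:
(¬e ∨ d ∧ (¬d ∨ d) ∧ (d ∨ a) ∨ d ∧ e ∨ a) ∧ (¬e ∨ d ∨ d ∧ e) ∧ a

(¬e ∨ d) ∧ a

(¬e ∨ d ∧ (¬d ∨ d) ∧ (d ∨ a) ∨ d ∧ e ∨ a) ∧ (¬e ∨ d ∨ d ∧ e) ∧ a
= (¬e ∨ d ∧ (d ∨ a) ∨ d ∧ e ∨ a) ∧ (¬e ∨ d ∨ d ∧ e) ∧ a   [complement / identity]
= (¬e ∨ d ∨ d ∧ e ∨ a) ∧ (¬e ∨ d ∨ d ∧ e) ∧ a   [absorption]
= (¬e ∨ d ∨ d ∧ e) ∧ a   [absorption]
= (¬e ∨ d) ∧ a   [absorption]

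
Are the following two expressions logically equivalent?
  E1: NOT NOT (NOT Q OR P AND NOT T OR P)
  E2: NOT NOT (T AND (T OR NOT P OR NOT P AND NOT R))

E1: NOT NOT (NOT Q OR P AND NOT T OR P)
    = NOT Q OR P AND NOT T OR P   (double negation)
    = NOT Q OR P   (absorption)
E2: NOT NOT (T AND (T OR NOT P OR NOT P AND NOT R))
    = NOT NOT (T AND (T OR NOT P))   (absorption)
    = NOT NOT T   (absorption)
    = T   (double negation)
These differ: at P=1, Q=0, R=1, T=0, E1 = 1 but E2 = 0.

No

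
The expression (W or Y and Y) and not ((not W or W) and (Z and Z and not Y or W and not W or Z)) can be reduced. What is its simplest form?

(W or Y and Y) and not ((not W or W) and (Z and Z and not Y or W and not W or Z))
= (W or Y) and not ((not W or W) and (Z and Z and not Y or W and not W or Z))   (idempotence)
= (W or Y) and not (Z and Z and not Y or W and not W or Z)   (complement / identity)
= (W or Y) and not (Z and not Y or W and not W or Z)   (idempotence)
= (W or Y) and not (Z and not Y or Z)   (complement / identity)
= (W or Y) and not Z   (absorption)

(W or Y) and not Z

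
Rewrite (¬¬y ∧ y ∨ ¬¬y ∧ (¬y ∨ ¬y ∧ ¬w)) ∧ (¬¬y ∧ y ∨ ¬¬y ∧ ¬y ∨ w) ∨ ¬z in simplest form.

y ∨ ¬z

(¬¬y ∧ y ∨ ¬¬y ∧ (¬y ∨ ¬y ∧ ¬w)) ∧ (¬¬y ∧ y ∨ ¬¬y ∧ ¬y ∨ w) ∨ ¬z
= (¬¬y ∧ y ∨ ¬¬y ∧ ¬y) ∧ (¬¬y ∧ y ∨ ¬¬y ∧ ¬y ∨ w) ∨ ¬z   [absorption]
= ¬¬y ∧ y ∨ ¬¬y ∧ ¬y ∨ ¬z   [absorption]
= ¬¬y ∨ ¬z   [distribution]
= y ∨ ¬z   [double negation]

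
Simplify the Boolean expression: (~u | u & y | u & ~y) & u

u

(~u | u & y | u & ~y) & u
= (~u | u) & u   (distribution)
= u   (complement / identity)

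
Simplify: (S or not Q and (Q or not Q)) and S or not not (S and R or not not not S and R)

(S or not Q and (Q or not Q)) and S or not not (S and R or not not not S and R)
= (S or not Q) and S or not not (S and R or not not not S and R)   — complement / identity
= (S or not Q) and S or not not (S and R or not S and R)   — double negation
= S or not not (S and R or not S and R)   — absorption
= S or S and R or not S and R   — double negation
= S or R   — distribution

S or R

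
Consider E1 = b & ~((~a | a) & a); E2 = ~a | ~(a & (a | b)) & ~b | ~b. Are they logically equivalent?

E1: b & ~((~a | a) & a)
    = b & ~a   [complement / identity]
E2: ~a | ~(a & (a | b)) & ~b | ~b
    = ~a | ~a & ~b | ~b   [absorption]
    = ~a | ~b   [absorption]
These differ: at a=0, b=0, E1 = 0 but E2 = 1.

No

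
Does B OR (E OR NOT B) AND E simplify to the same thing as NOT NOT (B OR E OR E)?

E1: B OR (E OR NOT B) AND E
    = B OR E   (absorption)
E2: NOT NOT (B OR E OR E)
    = NOT NOT (B OR E)   (idempotence)
    = B OR E   (double negation)
Both reduce to B OR E, so they are equivalent.

Yes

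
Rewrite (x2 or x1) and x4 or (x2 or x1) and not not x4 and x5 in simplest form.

(x2 or x1) and x4

(x2 or x1) and x4 or (x2 or x1) and not not x4 and x5
= (x2 or x1) and x4 or (x2 or x1) and x4 and x5
= (x2 or x1) and x4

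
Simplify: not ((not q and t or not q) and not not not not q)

not ((not q and t or not q) and not not not not q)
= not ((not q and t or not q) and not not q)   — double negation
= not (not q and not not q)   — absorption
= q or not q   — De Morgan
= True   — complement

True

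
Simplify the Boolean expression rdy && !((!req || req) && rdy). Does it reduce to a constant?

rdy && !((!req || req) && rdy)
= rdy && !rdy   (complement / identity)
= false   (complement)

false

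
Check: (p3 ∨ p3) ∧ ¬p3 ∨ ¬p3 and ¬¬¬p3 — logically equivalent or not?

E1: (p3 ∨ p3) ∧ ¬p3 ∨ ¬p3
    = p3 ∧ ¬p3 ∨ ¬p3   (idempotence)
    = ¬p3   (complement / identity)
E2: ¬¬¬p3
    = ¬p3   (double negation)
Both reduce to ¬p3, so they are equivalent.

Yes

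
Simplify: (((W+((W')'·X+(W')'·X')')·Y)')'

Y

(((W+((W')'·X+(W')'·X')')·Y)')'
= (((W+((W')')')·Y)')'   (distribution)
= (((W+W')·Y)')'   (double negation)
= (Y')'   (complement / identity)
= Y   (double negation)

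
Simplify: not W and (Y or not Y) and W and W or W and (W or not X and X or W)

W

not W and (Y or not Y) and W and W or W and (W or not X and X or W)
= not W and W and W or W and (W or not X and X or W)   [complement / identity]
= not W and W or W and (W or not X and X or W)   [idempotence]
= not W and W or W and (W or W)   [complement / identity]
= not W and W or W and W   [idempotence]
= W   [distribution]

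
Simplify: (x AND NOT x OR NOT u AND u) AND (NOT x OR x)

(x AND NOT x OR NOT u AND u) AND (NOT x OR x)
= x AND NOT x AND (NOT x OR x)   — complement / identity
= x AND NOT x   — complement / identity
= FALSE   — complement

FALSE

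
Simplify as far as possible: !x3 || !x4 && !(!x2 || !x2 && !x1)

!x3 || !x4 && !(!x2 || !x2 && !x1)
= !x3 || !x4 && !!x2   [absorption]
= !x3 || !x4 && x2   [double negation]

!x3 || !x4 && x2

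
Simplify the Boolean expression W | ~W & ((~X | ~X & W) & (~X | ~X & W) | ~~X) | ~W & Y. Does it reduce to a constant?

1

W | ~W & ((~X | ~X & W) & (~X | ~X & W) | ~~X) | ~W & Y
= W | ~W & (~X | ~X & W | ~~X) | ~W & Y
= W | ~W & (~X | ~X & W | X) | ~W & Y
= W | ~W & (~X | X) | ~W & Y
= W | ~W | ~W & Y
= W | ~W
= 1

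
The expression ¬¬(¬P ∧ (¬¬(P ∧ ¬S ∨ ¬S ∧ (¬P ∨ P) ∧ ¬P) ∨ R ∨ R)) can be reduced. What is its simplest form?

¬¬(¬P ∧ (¬¬(P ∧ ¬S ∨ ¬S ∧ (¬P ∨ P) ∧ ¬P) ∨ R ∨ R))
= ¬¬(¬P ∧ (¬¬(P ∧ ¬S ∨ ¬S ∧ ¬P) ∨ R ∨ R))   [complement / identity]
= ¬¬(¬P ∧ (¬¬¬S ∨ R ∨ R))   [distribution]
= ¬¬(¬P ∧ (¬¬¬S ∨ R))   [idempotence]
= ¬¬(¬P ∧ (¬S ∨ R))   [double negation]
= ¬P ∧ (¬S ∨ R)   [double negation]

¬P ∧ (¬S ∨ R)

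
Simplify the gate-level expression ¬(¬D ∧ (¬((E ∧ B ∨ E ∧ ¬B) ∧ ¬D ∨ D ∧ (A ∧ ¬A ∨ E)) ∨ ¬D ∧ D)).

¬(¬D ∧ (¬((E ∧ B ∨ E ∧ ¬B) ∧ ¬D ∨ D ∧ (A ∧ ¬A ∨ E)) ∨ ¬D ∧ D))
= ¬(¬D ∧ (¬((E ∧ B ∨ E ∧ ¬B) ∧ ¬D ∨ D ∧ E) ∨ ¬D ∧ D))
= ¬(¬D ∧ (¬(E ∧ ¬D ∨ D ∧ E) ∨ ¬D ∧ D))
= ¬(¬D ∧ (¬E ∨ ¬D ∧ D))
= ¬(¬D ∧ ¬E)
= D ∨ E

D ∨ E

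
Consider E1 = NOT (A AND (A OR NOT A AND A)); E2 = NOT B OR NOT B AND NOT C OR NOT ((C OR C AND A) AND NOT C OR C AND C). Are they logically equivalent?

E1: NOT (A AND (A OR NOT A AND A))
    = NOT (A AND A)   (complement / identity)
    = NOT A   (idempotence)
E2: NOT B OR NOT B AND NOT C OR NOT ((C OR C AND A) AND NOT C OR C AND C)
    = NOT B OR NOT ((C OR C AND A) AND NOT C OR C AND C)   (absorption)
    = NOT B OR NOT (C AND NOT C OR C AND C)   (absorption)
    = NOT B OR NOT C   (distribution)
These differ: at A=1, B=0, C=1, E1 = 0 but E2 = 1.

No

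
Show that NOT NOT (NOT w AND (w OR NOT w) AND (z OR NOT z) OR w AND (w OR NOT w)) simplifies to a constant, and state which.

NOT NOT (NOT w AND (w OR NOT w) AND (z OR NOT z) OR w AND (w OR NOT w))
= NOT NOT (NOT w AND (w OR NOT w) OR w AND (w OR NOT w))   (complement / identity)
= NOT NOT (w OR NOT w)   (distribution)
= w OR NOT w   (double negation)
= TRUE   (complement)

TRUE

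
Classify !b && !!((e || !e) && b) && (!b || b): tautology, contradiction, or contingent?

!b && !!((e || !e) && b) && (!b || b)
= !b && (e || !e) && b && (!b || b)   [double negation]
= !b && b && (!b || b)   [complement / identity]
= !b && b   [complement / identity]
= false   [complement]

contradiction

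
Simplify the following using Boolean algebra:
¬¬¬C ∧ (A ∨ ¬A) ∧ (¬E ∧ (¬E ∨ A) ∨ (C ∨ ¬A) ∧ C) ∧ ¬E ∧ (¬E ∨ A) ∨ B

¬C ∧ ¬E ∨ B

¬¬¬C ∧ (A ∨ ¬A) ∧ (¬E ∧ (¬E ∨ A) ∨ (C ∨ ¬A) ∧ C) ∧ ¬E ∧ (¬E ∨ A) ∨ B
= ¬¬¬C ∧ (¬E ∧ (¬E ∨ A) ∨ (C ∨ ¬A) ∧ C) ∧ ¬E ∧ (¬E ∨ A) ∨ B
= ¬C ∧ (¬E ∧ (¬E ∨ A) ∨ (C ∨ ¬A) ∧ C) ∧ ¬E ∧ (¬E ∨ A) ∨ B
= ¬C ∧ (¬E ∧ (¬E ∨ A) ∨ C) ∧ ¬E ∧ (¬E ∨ A) ∨ B
= ¬C ∧ ¬E ∧ (¬E ∨ A) ∨ B
= ¬C ∧ ¬E ∨ B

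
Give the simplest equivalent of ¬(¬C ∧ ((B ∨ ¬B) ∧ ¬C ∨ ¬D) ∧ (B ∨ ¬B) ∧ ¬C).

¬(¬C ∧ ((B ∨ ¬B) ∧ ¬C ∨ ¬D) ∧ (B ∨ ¬B) ∧ ¬C)
= ¬(¬C ∧ (B ∨ ¬B) ∧ ¬C)   — absorption
= ¬(¬C ∧ ¬C)   — complement / identity
= C ∨ C   — De Morgan
= C   — idempotence

C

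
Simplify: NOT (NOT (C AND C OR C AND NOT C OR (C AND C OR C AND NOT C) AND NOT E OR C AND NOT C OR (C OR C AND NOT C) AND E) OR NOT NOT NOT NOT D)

NOT (NOT (C AND C OR C AND NOT C OR (C AND C OR C AND NOT C) AND NOT E OR C AND NOT C OR (C OR C AND NOT C) AND E) OR NOT NOT NOT NOT D)
= NOT (NOT (C AND C OR C AND NOT C OR C AND NOT C OR (C OR C AND NOT C) AND E) OR NOT NOT NOT NOT D)   — absorption
= NOT (NOT (C OR C AND NOT C OR (C OR C AND NOT C) AND E) OR NOT NOT NOT NOT D)   — distribution
= NOT (NOT (C OR C AND NOT C OR (C OR C AND NOT C) AND E) OR NOT NOT D)   — double negation
= NOT (NOT (C OR C AND NOT C) OR NOT NOT D)   — absorption
= NOT (NOT C OR NOT NOT D)   — complement / identity
= C AND NOT D   — De Morgan

C AND NOT D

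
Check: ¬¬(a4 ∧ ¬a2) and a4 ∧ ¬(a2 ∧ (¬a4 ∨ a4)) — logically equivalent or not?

Yes

E1: ¬¬(a4 ∧ ¬a2)
    = a4 ∧ ¬a2   [double negation]
E2: a4 ∧ ¬(a2 ∧ (¬a4 ∨ a4))
    = a4 ∧ ¬a2   [complement / identity]
Both reduce to a4 ∧ ¬a2, so they are equivalent.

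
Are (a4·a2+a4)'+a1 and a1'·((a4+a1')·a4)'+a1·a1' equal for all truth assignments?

E1: (a4·a2+a4)'+a1
    = a4'+a1   — absorption
E2: a1'·((a4+a1')·a4)'+a1·a1'
    = a1'·((a4+a1')·a4)'   — complement / identity
    = a1'·a4'   — absorption
These differ: at a1=1, a2=0, a4=0, E1 = 1 but E2 = 0.

No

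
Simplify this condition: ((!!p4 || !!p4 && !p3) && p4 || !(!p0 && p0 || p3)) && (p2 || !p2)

p4 || !p3

((!!p4 || !!p4 && !p3) && p4 || !(!p0 && p0 || p3)) && (p2 || !p2)
= (!!p4 && p4 || !(!p0 && p0 || p3)) && (p2 || !p2)   (absorption)
= (p4 && p4 || !(!p0 && p0 || p3)) && (p2 || !p2)   (double negation)
= (p4 && p4 || !p3) && (p2 || !p2)   (complement / identity)
= p4 && p4 || !p3   (complement / identity)
= p4 || !p3   (idempotence)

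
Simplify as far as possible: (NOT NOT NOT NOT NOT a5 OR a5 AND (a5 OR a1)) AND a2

(NOT NOT NOT NOT NOT a5 OR a5 AND (a5 OR a1)) AND a2
= (NOT NOT NOT a5 OR a5 AND (a5 OR a1)) AND a2   (double negation)
= (NOT a5 OR a5 AND (a5 OR a1)) AND a2   (double negation)
= (NOT a5 OR a5) AND a2   (absorption)
= a2   (complement / identity)

a2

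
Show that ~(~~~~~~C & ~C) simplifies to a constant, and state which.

1

~(~~~~~~C & ~C)
= ~~~~~C | C   [De Morgan]
= ~~~C | C   [double negation]
= ~C | C   [double negation]
= 1   [complement]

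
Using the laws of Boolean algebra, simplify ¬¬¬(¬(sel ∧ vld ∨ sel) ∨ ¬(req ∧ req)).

¬¬¬(¬(sel ∧ vld ∨ sel) ∨ ¬(req ∧ req))
= ¬(¬(sel ∧ vld ∨ sel) ∨ ¬(req ∧ req))   [double negation]
= ¬(¬(sel ∧ vld ∨ sel) ∨ ¬req)   [idempotence]
= ¬(¬sel ∨ ¬req)   [absorption]
= sel ∧ req   [De Morgan]

sel ∧ req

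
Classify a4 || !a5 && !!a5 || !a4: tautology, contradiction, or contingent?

a4 || !a5 && !!a5 || !a4
= a4 || !a5 && a5 || !a4   [double negation]
= a4 || !a4   [complement / identity]
= true   [complement]

tautology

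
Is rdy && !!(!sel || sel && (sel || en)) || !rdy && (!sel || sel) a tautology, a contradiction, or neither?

rdy && !!(!sel || sel && (sel || en)) || !rdy && (!sel || sel)
= rdy && (!sel || sel && (sel || en)) || !rdy && (!sel || sel)   (double negation)
= rdy && (!sel || sel) || !rdy && (!sel || sel)   (absorption)
= !sel || sel   (distribution)
= true   (complement)

tautology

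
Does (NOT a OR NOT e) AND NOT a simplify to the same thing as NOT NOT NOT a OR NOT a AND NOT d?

E1: (NOT a OR NOT e) AND NOT a
    = NOT a   [absorption]
E2: NOT NOT NOT a OR NOT a AND NOT d
    = NOT a OR NOT a AND NOT d   [double negation]
    = NOT a   [absorption]
Both reduce to NOT a, so they are equivalent.

Yes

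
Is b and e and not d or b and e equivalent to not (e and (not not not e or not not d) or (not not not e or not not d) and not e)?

No

E1: b and e and not d or b and e
    = b and e   — absorption
E2: not (e and (not not not e or not not d) or (not not not e or not not d) and not e)
    = not (not not not e or not not d)   — distribution
    = not not e and not d   — De Morgan
    = e and not d   — double negation
These differ: at b=0, d=0, e=1, E1 = 0 but E2 = 1.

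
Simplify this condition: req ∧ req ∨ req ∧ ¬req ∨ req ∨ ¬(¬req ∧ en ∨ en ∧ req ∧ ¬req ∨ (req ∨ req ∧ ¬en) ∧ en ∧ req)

req ∨ ¬en

req ∧ req ∨ req ∧ ¬req ∨ req ∨ ¬(¬req ∧ en ∨ en ∧ req ∧ ¬req ∨ (req ∨ req ∧ ¬en) ∧ en ∧ req)
= req ∨ req ∨ ¬(¬req ∧ en ∨ en ∧ req ∧ ¬req ∨ (req ∨ req ∧ ¬en) ∧ en ∧ req)
= req ∨ req ∨ ¬(¬req ∧ en ∨ en ∧ req ∧ ¬req ∨ req ∧ en ∧ req)
= req ∨ ¬(¬req ∧ en ∨ en ∧ req ∧ ¬req ∨ req ∧ en ∧ req)
= req ∨ ¬(¬req ∧ en ∨ en ∧ req)
= req ∨ ¬en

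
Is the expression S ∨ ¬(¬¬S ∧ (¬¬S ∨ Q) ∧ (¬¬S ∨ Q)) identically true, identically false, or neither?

S ∨ ¬(¬¬S ∧ (¬¬S ∨ Q) ∧ (¬¬S ∨ Q))
= S ∨ ¬(¬¬S ∧ (¬¬S ∨ Q))
= S ∨ ¬¬¬S
= S ∨ ¬S
= True

identically true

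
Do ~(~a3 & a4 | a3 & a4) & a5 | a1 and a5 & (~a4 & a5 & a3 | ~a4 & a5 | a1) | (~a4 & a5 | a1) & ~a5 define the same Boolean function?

Yes

E1: ~(~a3 & a4 | a3 & a4) & a5 | a1
    = ~a4 & a5 | a1   (distribution)
E2: a5 & (~a4 & a5 & a3 | ~a4 & a5 | a1) | (~a4 & a5 | a1) & ~a5
    = a5 & (~a4 & a5 | a1) | (~a4 & a5 | a1) & ~a5   (absorption)
    = ~a4 & a5 | a1   (distribution)
Both reduce to ~a4 & a5 | a1, so they are equivalent.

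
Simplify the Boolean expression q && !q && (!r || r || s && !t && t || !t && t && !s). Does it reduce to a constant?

false

q && !q && (!r || r || s && !t && t || !t && t && !s)
= q && !q && (!r || r || !t && t)   [distribution]
= q && !q && (!r || r)   [complement / identity]
= q && !q   [complement / identity]
= false   [complement]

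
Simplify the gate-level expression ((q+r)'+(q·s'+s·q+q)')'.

q

((q+r)'+(q·s'+s·q+q)')'
= ((q+r)'+(q+q)')'
= ((q+r)'+q')'
= (q+r)·q
= q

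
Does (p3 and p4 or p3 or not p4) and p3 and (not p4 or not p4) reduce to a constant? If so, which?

(p3 and p4 or p3 or not p4) and p3 and (not p4 or not p4)
= (p3 and p4 or p3 or not p4) and p3 and not p4
= (p3 or not p4) and p3 and not p4
= p3 and not p4
This depends on p3, p4, so it is not a constant.

no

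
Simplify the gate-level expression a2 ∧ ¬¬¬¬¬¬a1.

a2 ∧ ¬¬¬¬¬¬a1
= a2 ∧ ¬¬¬¬a1
= a2 ∧ ¬¬a1
= a2 ∧ a1

a2 ∧ a1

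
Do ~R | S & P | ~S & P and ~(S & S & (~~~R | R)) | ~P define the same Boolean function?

E1: ~R | S & P | ~S & P
    = ~R | P
E2: ~(S & S & (~~~R | R)) | ~P
    = ~(S & S & (~R | R)) | ~P
    = ~(S & (~R | R)) | ~P
    = ~S | ~P
These differ: at P=0, R=1, S=0, E1 = 0 but E2 = 1.

No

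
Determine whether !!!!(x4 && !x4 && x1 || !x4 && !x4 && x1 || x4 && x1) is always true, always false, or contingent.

contingent

!!!!(x4 && !x4 && x1 || !x4 && !x4 && x1 || x4 && x1)
= !!!!(!x4 && x1 || x4 && x1)   [distribution]
= !!(!x4 && x1 || x4 && x1)   [double negation]
= !!x1   [distribution]
= x1   [double negation]
This depends on x1, so it is not a constant.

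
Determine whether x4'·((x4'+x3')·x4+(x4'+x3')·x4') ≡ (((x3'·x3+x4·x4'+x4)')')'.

E1: x4'·((x4'+x3')·x4+(x4'+x3')·x4')
    = x4'·(x4'+x3')   (distribution)
    = x4'   (absorption)
E2: (((x3'·x3+x4·x4'+x4)')')'
    = (((x3'·x3+x4)')')'   (complement / identity)
    = (x3'·x3+x4)'   (double negation)
    = x4'   (complement / identity)
Both reduce to x4', so they are equivalent.

Yes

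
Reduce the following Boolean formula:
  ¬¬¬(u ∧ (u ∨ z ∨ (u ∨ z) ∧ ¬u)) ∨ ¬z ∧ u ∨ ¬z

¬u ∨ ¬z

¬¬¬(u ∧ (u ∨ z ∨ (u ∨ z) ∧ ¬u)) ∨ ¬z ∧ u ∨ ¬z
= ¬¬¬(u ∧ (u ∨ z ∨ (u ∨ z) ∧ ¬u)) ∨ ¬z   [absorption]
= ¬¬¬(u ∧ (u ∨ z)) ∨ ¬z   [absorption]
= ¬(u ∧ (u ∨ z)) ∨ ¬z   [double negation]
= ¬u ∨ ¬z   [absorption]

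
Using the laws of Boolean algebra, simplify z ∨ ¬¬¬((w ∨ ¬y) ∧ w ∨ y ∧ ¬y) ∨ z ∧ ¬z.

z ∨ ¬¬¬((w ∨ ¬y) ∧ w ∨ y ∧ ¬y) ∨ z ∧ ¬z
= z ∨ ¬¬¬(w ∨ y ∧ ¬y) ∨ z ∧ ¬z   (absorption)
= z ∨ ¬¬¬(w ∨ y ∧ ¬y)   (complement / identity)
= z ∨ ¬(w ∨ y ∧ ¬y)   (double negation)
= z ∨ ¬w   (complement / identity)

z ∨ ¬w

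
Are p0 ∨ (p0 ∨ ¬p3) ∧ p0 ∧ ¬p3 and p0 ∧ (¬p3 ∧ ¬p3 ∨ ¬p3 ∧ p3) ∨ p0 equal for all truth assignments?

E1: p0 ∨ (p0 ∨ ¬p3) ∧ p0 ∧ ¬p3
    = p0 ∨ p0 ∧ ¬p3   (absorption)
    = p0   (absorption)
E2: p0 ∧ (¬p3 ∧ ¬p3 ∨ ¬p3 ∧ p3) ∨ p0
    = p0 ∧ ¬p3 ∨ p0   (distribution)
    = p0   (absorption)
Both reduce to p0, so they are equivalent.

Yes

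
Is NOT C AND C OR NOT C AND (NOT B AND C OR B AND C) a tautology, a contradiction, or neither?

contradiction

NOT C AND C OR NOT C AND (NOT B AND C OR B AND C)
= NOT C AND C OR NOT C AND C   (distribution)
= NOT C AND C   (idempotence)
= FALSE   (complement)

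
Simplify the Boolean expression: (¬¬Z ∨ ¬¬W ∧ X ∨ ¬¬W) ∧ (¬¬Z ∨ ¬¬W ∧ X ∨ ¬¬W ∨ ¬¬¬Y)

(¬¬Z ∨ ¬¬W ∧ X ∨ ¬¬W) ∧ (¬¬Z ∨ ¬¬W ∧ X ∨ ¬¬W ∨ ¬¬¬Y)
= (¬¬Z ∨ ¬¬W ∧ X ∨ ¬¬W) ∧ (¬¬Z ∨ ¬¬W ∧ X ∨ ¬¬W ∨ ¬Y)   (double negation)
= ¬¬Z ∨ ¬¬W ∧ X ∨ ¬¬W   (absorption)
= Z ∨ ¬¬W ∧ X ∨ ¬¬W   (double negation)
= Z ∨ ¬¬W   (absorption)
= Z ∨ W   (double negation)

Z ∨ W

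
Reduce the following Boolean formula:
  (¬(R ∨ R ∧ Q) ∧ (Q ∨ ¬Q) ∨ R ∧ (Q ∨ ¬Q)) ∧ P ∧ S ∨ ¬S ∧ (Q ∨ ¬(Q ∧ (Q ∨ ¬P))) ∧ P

P

(¬(R ∨ R ∧ Q) ∧ (Q ∨ ¬Q) ∨ R ∧ (Q ∨ ¬Q)) ∧ P ∧ S ∨ ¬S ∧ (Q ∨ ¬(Q ∧ (Q ∨ ¬P))) ∧ P
= (¬R ∧ (Q ∨ ¬Q) ∨ R ∧ (Q ∨ ¬Q)) ∧ P ∧ S ∨ ¬S ∧ (Q ∨ ¬(Q ∧ (Q ∨ ¬P))) ∧ P
= (Q ∨ ¬Q) ∧ P ∧ S ∨ ¬S ∧ (Q ∨ ¬(Q ∧ (Q ∨ ¬P))) ∧ P
= (Q ∨ ¬Q) ∧ P ∧ S ∨ ¬S ∧ (Q ∨ ¬Q) ∧ P
= (Q ∨ ¬Q) ∧ P
= P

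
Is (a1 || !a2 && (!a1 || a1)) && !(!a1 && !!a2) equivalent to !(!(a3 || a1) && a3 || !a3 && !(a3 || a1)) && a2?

No

E1: (a1 || !a2 && (!a1 || a1)) && !(!a1 && !!a2)
    = (a1 || !a2) && !(!a1 && !!a2)   [complement / identity]
    = (a1 || !a2) && (a1 || !a2)   [De Morgan]
    = a1 || !a2   [idempotence]
E2: !(!(a3 || a1) && a3 || !a3 && !(a3 || a1)) && a2
    = !!(a3 || a1) && a2   [distribution]
    = (a3 || a1) && a2   [double negation]
These differ: at a1=0, a2=0, a3=1, E1 = 1 but E2 = 0.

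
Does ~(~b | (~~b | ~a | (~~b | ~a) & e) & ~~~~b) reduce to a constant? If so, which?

yes, False

~(~b | (~~b | ~a | (~~b | ~a) & e) & ~~~~b)
= ~(~b | (~~b | ~a) & ~~~~b)   — absorption
= ~(~b | (~~b | ~a) & ~~b)   — double negation
= ~(~b | ~~b)   — absorption
= b & ~b   — De Morgan
= 0   — complement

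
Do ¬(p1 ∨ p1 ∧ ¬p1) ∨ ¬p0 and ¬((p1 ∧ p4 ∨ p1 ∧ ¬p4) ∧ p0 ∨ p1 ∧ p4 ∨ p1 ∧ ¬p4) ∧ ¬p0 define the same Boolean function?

No

E1: ¬(p1 ∨ p1 ∧ ¬p1) ∨ ¬p0
    = ¬p1 ∨ ¬p0   (complement / identity)
E2: ¬((p1 ∧ p4 ∨ p1 ∧ ¬p4) ∧ p0 ∨ p1 ∧ p4 ∨ p1 ∧ ¬p4) ∧ ¬p0
    = ¬(p1 ∧ p4 ∨ p1 ∧ ¬p4) ∧ ¬p0   (absorption)
    = ¬p1 ∧ ¬p0   (distribution)
These differ: at p0=0, p1=1, p4=0, E1 = 1 but E2 = 0.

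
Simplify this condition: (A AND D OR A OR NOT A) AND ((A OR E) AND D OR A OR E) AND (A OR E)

(A AND D OR A OR NOT A) AND ((A OR E) AND D OR A OR E) AND (A OR E)
= (A OR NOT A) AND ((A OR E) AND D OR A OR E) AND (A OR E)
= ((A OR E) AND D OR A OR E) AND (A OR E)
= (A OR E) AND (A OR E)
= A OR E

A OR E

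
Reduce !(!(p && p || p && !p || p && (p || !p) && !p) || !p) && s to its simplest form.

!(!(p && p || p && !p || p && (p || !p) && !p) || !p) && s
= !(!(p && p || p && !p || p && !p) || !p) && s   — complement / identity
= !(!(p && p || p && !p) || !p) && s   — idempotence
= !(!p || !p) && s   — distribution
= p && p && s   — De Morgan
= p && s   — idempotence

p && s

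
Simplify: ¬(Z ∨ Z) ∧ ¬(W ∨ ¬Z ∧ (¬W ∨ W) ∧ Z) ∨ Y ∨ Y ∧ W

¬Z ∧ ¬W ∨ Y

¬(Z ∨ Z) ∧ ¬(W ∨ ¬Z ∧ (¬W ∨ W) ∧ Z) ∨ Y ∨ Y ∧ W
= ¬(Z ∨ Z) ∧ ¬(W ∨ ¬Z ∧ Z) ∨ Y ∨ Y ∧ W   [complement / identity]
= ¬(Z ∨ Z) ∧ ¬(W ∨ ¬Z ∧ Z) ∨ Y   [absorption]
= ¬(Z ∨ Z) ∧ ¬W ∨ Y   [complement / identity]
= ¬Z ∧ ¬W ∨ Y   [idempotence]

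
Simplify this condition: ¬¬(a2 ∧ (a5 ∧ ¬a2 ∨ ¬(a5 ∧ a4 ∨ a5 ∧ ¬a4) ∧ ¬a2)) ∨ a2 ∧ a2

a2

¬¬(a2 ∧ (a5 ∧ ¬a2 ∨ ¬(a5 ∧ a4 ∨ a5 ∧ ¬a4) ∧ ¬a2)) ∨ a2 ∧ a2
= a2 ∧ (a5 ∧ ¬a2 ∨ ¬(a5 ∧ a4 ∨ a5 ∧ ¬a4) ∧ ¬a2) ∨ a2 ∧ a2   — double negation
= a2 ∧ (a5 ∧ ¬a2 ∨ ¬a5 ∧ ¬a2) ∨ a2 ∧ a2   — distribution
= a2 ∧ ¬a2 ∨ a2 ∧ a2   — distribution
= a2   — distribution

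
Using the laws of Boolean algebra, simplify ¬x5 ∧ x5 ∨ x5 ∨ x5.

¬x5 ∧ x5 ∨ x5 ∨ x5
= x5 ∨ x5   — complement / identity
= x5   — idempotence

x5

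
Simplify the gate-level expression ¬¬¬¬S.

¬¬¬¬S
= ¬¬S   — double negation
= S   — double negation

S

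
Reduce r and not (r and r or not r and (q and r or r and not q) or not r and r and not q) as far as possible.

r and not (r and r or not r and (q and r or r and not q) or not r and r and not q)
= r and not (r and r or not r and r or not r and r and not q)   (distribution)
= r and not (r and r or not r and r)   (absorption)
= r and not r   (distribution)
= False   (complement)

False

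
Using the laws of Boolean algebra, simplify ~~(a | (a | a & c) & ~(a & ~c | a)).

~~(a | (a | a & c) & ~(a & ~c | a))
= a | (a | a & c) & ~(a & ~c | a)   (double negation)
= a | (a | a & c) & ~a   (absorption)
= a | a & ~a   (absorption)
= a   (complement / identity)

a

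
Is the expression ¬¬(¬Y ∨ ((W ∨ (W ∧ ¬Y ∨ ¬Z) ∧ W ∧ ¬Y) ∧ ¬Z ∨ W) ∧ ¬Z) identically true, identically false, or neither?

¬¬(¬Y ∨ ((W ∨ (W ∧ ¬Y ∨ ¬Z) ∧ W ∧ ¬Y) ∧ ¬Z ∨ W) ∧ ¬Z)
= ¬¬(¬Y ∨ ((W ∨ W ∧ ¬Y) ∧ ¬Z ∨ W) ∧ ¬Z)   — absorption
= ¬¬(¬Y ∨ (W ∧ ¬Z ∨ W) ∧ ¬Z)   — absorption
= ¬¬(¬Y ∨ W ∧ ¬Z)   — absorption
= ¬Y ∨ W ∧ ¬Z   — double negation
This depends on W, Y, Z, so it is not a constant.

neither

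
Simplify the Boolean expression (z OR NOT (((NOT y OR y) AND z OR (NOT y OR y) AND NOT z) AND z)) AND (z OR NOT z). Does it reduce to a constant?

(z OR NOT (((NOT y OR y) AND z OR (NOT y OR y) AND NOT z) AND z)) AND (z OR NOT z)
= (z OR NOT ((NOT y OR y) AND z)) AND (z OR NOT z)   [distribution]
= (z OR NOT z) AND (z OR NOT z)   [complement / identity]
= z OR NOT z   [idempotence]
= TRUE   [complement]

TRUE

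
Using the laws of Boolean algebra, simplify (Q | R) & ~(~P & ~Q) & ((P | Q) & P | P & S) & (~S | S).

(Q | R) & P

(Q | R) & ~(~P & ~Q) & ((P | Q) & P | P & S) & (~S | S)
= (Q | R) & (P | Q) & ((P | Q) & P | P & S) & (~S | S)   [De Morgan]
= (Q | R) & (P | Q) & (P | P & S) & (~S | S)   [absorption]
= (Q | R) & (P | Q) & P & (~S | S)   [absorption]
= (Q | R) & (P | Q) & P   [complement / identity]
= (Q | R) & P   [absorption]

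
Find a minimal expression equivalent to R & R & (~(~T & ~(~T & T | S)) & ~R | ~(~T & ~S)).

R & (T | S)

R & R & (~(~T & ~(~T & T | S)) & ~R | ~(~T & ~S))
= R & (~(~T & ~(~T & T | S)) & ~R | ~(~T & ~S))   (idempotence)
= R & (~(~T & ~S) & ~R | ~(~T & ~S))   (complement / identity)
= R & ~(~T & ~S)   (absorption)
= R & (T | S)   (De Morgan)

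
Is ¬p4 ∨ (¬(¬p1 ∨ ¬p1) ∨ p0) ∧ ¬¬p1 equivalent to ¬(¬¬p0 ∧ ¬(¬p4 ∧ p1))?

No

E1: ¬p4 ∨ (¬(¬p1 ∨ ¬p1) ∨ p0) ∧ ¬¬p1
    = ¬p4 ∨ (¬¬p1 ∨ p0) ∧ ¬¬p1
    = ¬p4 ∨ ¬¬p1
    = ¬p4 ∨ p1
E2: ¬(¬¬p0 ∧ ¬(¬p4 ∧ p1))
    = ¬p0 ∨ ¬p4 ∧ p1
These differ: at p0=0, p1=0, p4=1, E1 = 0 but E2 = 1.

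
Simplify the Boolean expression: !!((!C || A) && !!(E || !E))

!!((!C || A) && !!(E || !E))
= !!((!C || A) && (E || !E))   (double negation)
= !!(!C || A)   (complement / identity)
= !C || A   (double negation)

!C || A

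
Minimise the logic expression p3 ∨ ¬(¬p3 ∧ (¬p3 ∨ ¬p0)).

p3 ∨ ¬(¬p3 ∧ (¬p3 ∨ ¬p0))
= p3 ∨ ¬¬p3
= p3 ∨ p3
= p3

p3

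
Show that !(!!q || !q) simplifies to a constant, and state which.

false

!(!!q || !q)
= !q && q   — De Morgan
= false   — complement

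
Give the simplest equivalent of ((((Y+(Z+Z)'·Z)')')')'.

((((Y+(Z+Z)'·Z)')')')'
= ((((Y+Z'·Z)')')')'   — idempotence
= ((Y+Z'·Z)')'   — double negation
= (Y')'   — complement / identity
= Y   — double negation

Y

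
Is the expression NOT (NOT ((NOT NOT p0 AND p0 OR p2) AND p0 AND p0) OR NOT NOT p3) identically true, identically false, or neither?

neither

NOT (NOT ((NOT NOT p0 AND p0 OR p2) AND p0 AND p0) OR NOT NOT p3)
= (NOT NOT p0 AND p0 OR p2) AND p0 AND p0 AND NOT p3
= (p0 AND p0 OR p2) AND p0 AND p0 AND NOT p3
= p0 AND p0 AND NOT p3
= p0 AND NOT p3
This depends on p0, p3, so it is not a constant.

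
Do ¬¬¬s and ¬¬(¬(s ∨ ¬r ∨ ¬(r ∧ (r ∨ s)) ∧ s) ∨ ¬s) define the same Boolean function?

Yes

E1: ¬¬¬s
    = ¬s   (double negation)
E2: ¬¬(¬(s ∨ ¬r ∨ ¬(r ∧ (r ∨ s)) ∧ s) ∨ ¬s)
    = ¬¬(¬(s ∨ ¬r ∨ ¬r ∧ s) ∨ ¬s)   (absorption)
    = ¬¬(¬(s ∨ ¬r) ∨ ¬s)   (absorption)
    = ¬((s ∨ ¬r) ∧ s)   (De Morgan)
    = ¬s   (absorption)
Both reduce to ¬s, so they are equivalent.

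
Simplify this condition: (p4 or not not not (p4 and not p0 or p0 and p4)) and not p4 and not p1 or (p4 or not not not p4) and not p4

(p4 or not not not (p4 and not p0 or p0 and p4)) and not p4 and not p1 or (p4 or not not not p4) and not p4
= (p4 or not not not p4) and not p4 and not p1 or (p4 or not not not p4) and not p4   — distribution
= (p4 or not not not p4) and not p4   — absorption
= (p4 or not p4) and not p4   — double negation
= not p4   — complement / identity

not p4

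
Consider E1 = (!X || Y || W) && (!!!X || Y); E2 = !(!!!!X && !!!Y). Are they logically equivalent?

Yes

E1: (!X || Y || W) && (!!!X || Y)
    = (!X || Y || W) && (!X || Y)   — double negation
    = !X || Y   — absorption
E2: !(!!!!X && !!!Y)
    = !!!X || !!Y   — De Morgan
    = !X || !!Y   — double negation
    = !X || Y   — double negation
Both reduce to !X || Y, so they are equivalent.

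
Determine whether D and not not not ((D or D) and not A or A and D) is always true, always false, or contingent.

always false

D and not not not ((D or D) and not A or A and D)
= D and not ((D or D) and not A or A and D)   [double negation]
= D and not (D and not A or A and D)   [idempotence]
= D and not D   [distribution]
= False   [complement]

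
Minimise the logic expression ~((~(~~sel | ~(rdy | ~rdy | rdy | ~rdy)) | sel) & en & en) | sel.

~en | sel

~((~(~~sel | ~(rdy | ~rdy | rdy | ~rdy)) | sel) & en & en) | sel
= ~((~sel & (rdy | ~rdy | rdy | ~rdy) | sel) & en & en) | sel   — De Morgan
= ~((~sel & (rdy | ~rdy) | sel) & en & en) | sel   — idempotence
= ~((~sel | sel) & en & en) | sel   — complement / identity
= ~(en & en) | sel   — complement / identity
= ~en | sel   — idempotence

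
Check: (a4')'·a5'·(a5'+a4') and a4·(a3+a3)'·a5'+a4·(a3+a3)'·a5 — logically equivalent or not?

E1: (a4')'·a5'·(a5'+a4')
    = (a4')'·a5'   — absorption
    = a4·a5'   — double negation
E2: a4·(a3+a3)'·a5'+a4·(a3+a3)'·a5
    = a4·(a3+a3)'   — distribution
    = a4·a3'   — idempotence
These differ: at a3=1, a4=1, a5=0, E1 = 1 but E2 = 0.

No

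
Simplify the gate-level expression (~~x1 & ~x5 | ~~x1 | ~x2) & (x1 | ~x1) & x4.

(x1 | ~x2) & x4

(~~x1 & ~x5 | ~~x1 | ~x2) & (x1 | ~x1) & x4
= (~~x1 & ~x5 | ~~x1 | ~x2) & x4   [complement / identity]
= (~~x1 | ~x2) & x4   [absorption]
= (x1 | ~x2) & x4   [double negation]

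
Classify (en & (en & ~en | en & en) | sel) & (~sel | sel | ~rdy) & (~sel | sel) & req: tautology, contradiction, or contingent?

contingent

(en & (en & ~en | en & en) | sel) & (~sel | sel | ~rdy) & (~sel | sel) & req
= (en & (en & ~en | en & en) | sel) & (~sel | sel) & req   [absorption]
= (en & en | sel) & (~sel | sel) & req   [distribution]
= (en & en | sel) & req   [complement / identity]
= (en | sel) & req   [idempotence]
This depends on en, req, sel, so it is not a constant.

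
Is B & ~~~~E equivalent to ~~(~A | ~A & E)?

No

E1: B & ~~~~E
    = B & ~~E
    = B & E
E2: ~~(~A | ~A & E)
    = ~~~A
    = ~A
These differ: at A=0, B=1, E=0, E1 = 0 but E2 = 1.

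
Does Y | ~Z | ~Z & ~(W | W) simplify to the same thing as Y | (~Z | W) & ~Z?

E1: Y | ~Z | ~Z & ~(W | W)
    = Y | ~Z | ~Z & ~W   [idempotence]
    = Y | ~Z   [absorption]
E2: Y | (~Z | W) & ~Z
    = Y | ~Z   [absorption]
Both reduce to Y | ~Z, so they are equivalent.

Yes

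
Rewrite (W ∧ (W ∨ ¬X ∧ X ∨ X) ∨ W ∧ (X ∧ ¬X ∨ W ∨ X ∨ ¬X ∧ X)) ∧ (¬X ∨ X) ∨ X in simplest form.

(W ∧ (W ∨ ¬X ∧ X ∨ X) ∨ W ∧ (X ∧ ¬X ∨ W ∨ X ∨ ¬X ∧ X)) ∧ (¬X ∨ X) ∨ X
= (W ∧ (W ∨ ¬X ∧ X ∨ X) ∨ W ∧ (W ∨ X ∨ ¬X ∧ X)) ∧ (¬X ∨ X) ∨ X
= (W ∧ (W ∨ X) ∨ W ∧ (W ∨ X ∨ ¬X ∧ X)) ∧ (¬X ∨ X) ∨ X
= (W ∧ (W ∨ X) ∨ W ∧ (W ∨ X)) ∧ (¬X ∨ X) ∨ X
= W ∧ (W ∨ X) ∧ (¬X ∨ X) ∨ X
= W ∧ (W ∨ X) ∨ X
= W ∨ X

W ∨ X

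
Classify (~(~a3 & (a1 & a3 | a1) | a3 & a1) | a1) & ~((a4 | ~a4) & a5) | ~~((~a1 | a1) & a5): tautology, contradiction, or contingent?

tautology

(~(~a3 & (a1 & a3 | a1) | a3 & a1) | a1) & ~((a4 | ~a4) & a5) | ~~((~a1 | a1) & a5)
= (~(~a3 & a1 | a3 & a1) | a1) & ~((a4 | ~a4) & a5) | ~~((~a1 | a1) & a5)   (absorption)
= (~(~a3 & a1 | a3 & a1) | a1) & ~((a4 | ~a4) & a5) | (~a1 | a1) & a5   (double negation)
= (~a1 | a1) & ~((a4 | ~a4) & a5) | (~a1 | a1) & a5   (distribution)
= (~a1 | a1) & ~a5 | (~a1 | a1) & a5   (complement / identity)
= ~a1 | a1   (distribution)
= 1   (complement)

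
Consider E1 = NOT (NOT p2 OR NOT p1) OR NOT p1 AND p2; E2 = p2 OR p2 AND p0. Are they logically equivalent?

Yes

E1: NOT (NOT p2 OR NOT p1) OR NOT p1 AND p2
    = p2 AND p1 OR NOT p1 AND p2   [De Morgan]
    = p2   [distribution]
E2: p2 OR p2 AND p0
    = p2   [absorption]
Both reduce to p2, so they are equivalent.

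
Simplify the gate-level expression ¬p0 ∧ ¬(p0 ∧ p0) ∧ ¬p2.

¬p0 ∧ ¬(p0 ∧ p0) ∧ ¬p2
= ¬p0 ∧ ¬p0 ∧ ¬p2   (idempotence)
= ¬p0 ∧ ¬p2   (idempotence)

¬p0 ∧ ¬p2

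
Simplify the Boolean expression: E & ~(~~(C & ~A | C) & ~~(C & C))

E & ~C

E & ~(~~(C & ~A | C) & ~~(C & C))
= E & (~(C & ~A | C) | ~(C & C))
= E & (~C | ~(C & C))
= E & (~C | ~C)
= E & ~C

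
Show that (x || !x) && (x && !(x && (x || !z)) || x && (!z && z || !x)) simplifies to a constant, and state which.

false

(x || !x) && (x && !(x && (x || !z)) || x && (!z && z || !x))
= (x || !x) && (x && !(x && (x || !z)) || x && !x)   — complement / identity
= (x || !x) && (x && !x || x && !x)   — absorption
= x && !x || x && !x   — complement / identity
= x && !x   — idempotence
= false   — complement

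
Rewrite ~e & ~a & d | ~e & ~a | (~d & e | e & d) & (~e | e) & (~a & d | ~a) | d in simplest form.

~e & ~a & d | ~e & ~a | (~d & e | e & d) & (~e | e) & (~a & d | ~a) | d
= ~e & ~a & d | ~e & ~a | (~d & e | e & d) & (~a & d | ~a) | d
= (~a & d | ~a) & ~e | (~d & e | e & d) & (~a & d | ~a) | d
= (~a & d | ~a) & ~e | e & (~a & d | ~a) | d
= ~a & d | ~a | d
= ~a | d

~a | d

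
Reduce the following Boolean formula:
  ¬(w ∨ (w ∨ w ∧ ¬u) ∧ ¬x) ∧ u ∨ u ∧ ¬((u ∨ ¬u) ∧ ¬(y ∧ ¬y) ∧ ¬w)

¬(w ∨ (w ∨ w ∧ ¬u) ∧ ¬x) ∧ u ∨ u ∧ ¬((u ∨ ¬u) ∧ ¬(y ∧ ¬y) ∧ ¬w)
= ¬(w ∨ (w ∨ w ∧ ¬u) ∧ ¬x) ∧ u ∨ u ∧ ¬(¬(y ∧ ¬y) ∧ ¬w)
= ¬(w ∨ (w ∨ w ∧ ¬u) ∧ ¬x) ∧ u ∨ u ∧ (y ∧ ¬y ∨ w)
= ¬(w ∨ (w ∨ w ∧ ¬u) ∧ ¬x) ∧ u ∨ u ∧ w
= ¬(w ∨ w ∧ ¬x) ∧ u ∨ u ∧ w
= ¬w ∧ u ∨ u ∧ w
= u

u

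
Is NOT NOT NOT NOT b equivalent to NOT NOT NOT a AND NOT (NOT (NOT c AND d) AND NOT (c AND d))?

No

E1: NOT NOT NOT NOT b
    = NOT NOT b
    = b
E2: NOT NOT NOT a AND NOT (NOT (NOT c AND d) AND NOT (c AND d))
    = NOT NOT NOT a AND (NOT c AND d OR c AND d)
    = NOT a AND (NOT c AND d OR c AND d)
    = NOT a AND d
These differ: at a=1, b=1, c=0, d=1, E1 = 1 but E2 = 0.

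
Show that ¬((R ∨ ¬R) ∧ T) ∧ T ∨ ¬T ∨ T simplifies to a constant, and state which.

True

¬((R ∨ ¬R) ∧ T) ∧ T ∨ ¬T ∨ T
= ¬T ∧ T ∨ ¬T ∨ T   [complement / identity]
= ¬T ∨ T   [complement / identity]
= True   [complement]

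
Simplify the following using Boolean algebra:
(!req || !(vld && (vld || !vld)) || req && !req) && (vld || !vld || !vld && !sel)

!req || !vld

(!req || !(vld && (vld || !vld)) || req && !req) && (vld || !vld || !vld && !sel)
= (!req || !(vld && (vld || !vld))) && (vld || !vld || !vld && !sel)   [complement / identity]
= (!req || !(vld && (vld || !vld))) && (vld || !vld)   [absorption]
= !req || !(vld && (vld || !vld))   [complement / identity]
= !req || !vld   [complement / identity]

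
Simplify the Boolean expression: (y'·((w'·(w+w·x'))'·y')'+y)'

y'

(y'·((w'·(w+w·x'))'·y')'+y)'
= (y'·(w'·(w+w·x')+y)+y)'   [De Morgan]
= (y'·(w'·w+y)+y)'   [absorption]
= (y'·y+y)'   [complement / identity]
= y'   [complement / identity]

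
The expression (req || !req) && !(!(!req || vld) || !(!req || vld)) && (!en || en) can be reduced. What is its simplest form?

!req || vld

(req || !req) && !(!(!req || vld) || !(!req || vld)) && (!en || en)
= (req || !req) && (!req || vld) && (!req || vld) && (!en || en)
= (!req || vld) && (!req || vld) && (!en || en)
= (!req || vld) && (!en || en)
= !req || vld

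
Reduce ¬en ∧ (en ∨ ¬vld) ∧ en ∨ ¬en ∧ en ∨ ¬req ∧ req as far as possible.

¬en ∧ (en ∨ ¬vld) ∧ en ∨ ¬en ∧ en ∨ ¬req ∧ req
= ¬en ∧ en ∨ ¬en ∧ en ∨ ¬req ∧ req   (absorption)
= ¬en ∧ en ∨ ¬en ∧ en   (complement / identity)
= ¬en ∧ en   (complement / identity)
= False   (complement)

False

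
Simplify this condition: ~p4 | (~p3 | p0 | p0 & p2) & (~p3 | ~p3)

~p4 | (~p3 | p0 | p0 & p2) & (~p3 | ~p3)
= ~p4 | (~p3 | p0) & (~p3 | ~p3)   [absorption]
= ~p4 | (~p3 | p0) & ~p3   [idempotence]
= ~p4 | ~p3   [absorption]

~p4 | ~p3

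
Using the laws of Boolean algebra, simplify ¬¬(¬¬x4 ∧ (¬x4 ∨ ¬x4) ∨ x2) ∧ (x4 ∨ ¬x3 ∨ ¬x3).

x2 ∧ (x4 ∨ ¬x3)

¬¬(¬¬x4 ∧ (¬x4 ∨ ¬x4) ∨ x2) ∧ (x4 ∨ ¬x3 ∨ ¬x3)
= ¬¬(¬¬x4 ∧ (¬x4 ∨ ¬x4) ∨ x2) ∧ (x4 ∨ ¬x3)   [idempotence]
= ¬¬(¬¬x4 ∧ ¬x4 ∨ x2) ∧ (x4 ∨ ¬x3)   [idempotence]
= (¬¬x4 ∧ ¬x4 ∨ x2) ∧ (x4 ∨ ¬x3)   [double negation]
= (x4 ∧ ¬x4 ∨ x2) ∧ (x4 ∨ ¬x3)   [double negation]
= x2 ∧ (x4 ∨ ¬x3)   [complement / identity]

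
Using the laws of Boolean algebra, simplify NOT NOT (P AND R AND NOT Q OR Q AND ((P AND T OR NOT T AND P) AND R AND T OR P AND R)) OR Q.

NOT NOT (P AND R AND NOT Q OR Q AND ((P AND T OR NOT T AND P) AND R AND T OR P AND R)) OR Q
= NOT NOT (P AND R AND NOT Q OR Q AND (P AND R AND T OR P AND R)) OR Q
= NOT NOT (P AND R AND NOT Q OR Q AND P AND R) OR Q
= NOT NOT (P AND R) OR Q
= P AND R OR Q

P AND R OR Q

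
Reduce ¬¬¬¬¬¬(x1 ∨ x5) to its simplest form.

¬¬¬¬¬¬(x1 ∨ x5)
= ¬¬¬¬(x1 ∨ x5)   (double negation)
= ¬¬(x1 ∨ x5)   (double negation)
= x1 ∨ x5   (double negation)

x1 ∨ x5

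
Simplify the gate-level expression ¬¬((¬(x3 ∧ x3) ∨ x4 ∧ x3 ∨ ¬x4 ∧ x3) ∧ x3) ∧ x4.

¬¬((¬(x3 ∧ x3) ∨ x4 ∧ x3 ∨ ¬x4 ∧ x3) ∧ x3) ∧ x4
= ¬¬((¬x3 ∨ x4 ∧ x3 ∨ ¬x4 ∧ x3) ∧ x3) ∧ x4
= (¬x3 ∨ x4 ∧ x3 ∨ ¬x4 ∧ x3) ∧ x3 ∧ x4
= (¬x3 ∨ x3) ∧ x3 ∧ x4
= x3 ∧ x4

x3 ∧ x4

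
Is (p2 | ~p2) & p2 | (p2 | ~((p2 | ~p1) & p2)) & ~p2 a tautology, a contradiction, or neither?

tautology

(p2 | ~p2) & p2 | (p2 | ~((p2 | ~p1) & p2)) & ~p2
= (p2 | ~p2) & p2 | (p2 | ~p2) & ~p2   — absorption
= (p2 | ~p2) & (p2 | ~p2)   — distribution
= p2 | ~p2   — idempotence
= 1   — complement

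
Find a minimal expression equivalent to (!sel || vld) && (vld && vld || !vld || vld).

(!sel || vld) && (vld && vld || !vld || vld)
= (!sel || vld) && (vld || !vld || vld)   — idempotence
= vld || !sel && (!vld || vld)   — distribution
= vld || !sel   — complement / identity

vld || !sel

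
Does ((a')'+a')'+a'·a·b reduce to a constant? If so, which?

((a')'+a')'+a'·a·b
= a'·a+a'·a·b   [De Morgan]
= a'·a   [absorption]
= 0   [complement]

yes, False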